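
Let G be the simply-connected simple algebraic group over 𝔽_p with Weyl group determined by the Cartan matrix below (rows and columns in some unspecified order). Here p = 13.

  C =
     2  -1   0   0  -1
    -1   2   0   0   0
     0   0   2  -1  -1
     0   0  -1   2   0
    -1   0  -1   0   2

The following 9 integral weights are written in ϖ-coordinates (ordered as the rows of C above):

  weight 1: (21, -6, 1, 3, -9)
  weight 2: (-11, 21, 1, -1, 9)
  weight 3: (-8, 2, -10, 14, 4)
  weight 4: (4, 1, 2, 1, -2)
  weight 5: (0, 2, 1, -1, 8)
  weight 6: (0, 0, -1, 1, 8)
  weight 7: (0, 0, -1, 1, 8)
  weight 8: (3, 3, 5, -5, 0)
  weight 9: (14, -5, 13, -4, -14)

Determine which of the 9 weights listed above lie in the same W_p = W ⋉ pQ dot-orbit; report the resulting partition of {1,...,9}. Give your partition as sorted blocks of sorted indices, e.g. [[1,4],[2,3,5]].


Root system A_5: the 5×5 matrix C matches after relabeling.

Each λ_j+ρ reduced to Ā_13; 5-tuples below use C's row order:

  λ_1+ρ ↦ (4, 2, 2, 2, 1)
  λ_2+ρ ↦ (1, 1, 0, 2, 9)
  λ_3+ρ ↦ (4, 2, 2, 2, 1)
  λ_4+ρ ↦ (4, 2, 2, 2, 1)
  λ_5+ρ ↦ (1, 1, 0, 2, 9)
  λ_6+ρ ↦ (1, 1, 0, 2, 9)
  λ_7+ρ ↦ (1, 1, 0, 2, 9)
  λ_8+ρ ↦ (4, 2, 2, 2, 1)
  λ_9+ρ ↦ (1, 1, 0, 2, 9)

These 9 weights hit 2 W_13-dot-orbits; sizes (4, 5):

[[1, 3, 4, 8], [2, 5, 6, 7, 9]]


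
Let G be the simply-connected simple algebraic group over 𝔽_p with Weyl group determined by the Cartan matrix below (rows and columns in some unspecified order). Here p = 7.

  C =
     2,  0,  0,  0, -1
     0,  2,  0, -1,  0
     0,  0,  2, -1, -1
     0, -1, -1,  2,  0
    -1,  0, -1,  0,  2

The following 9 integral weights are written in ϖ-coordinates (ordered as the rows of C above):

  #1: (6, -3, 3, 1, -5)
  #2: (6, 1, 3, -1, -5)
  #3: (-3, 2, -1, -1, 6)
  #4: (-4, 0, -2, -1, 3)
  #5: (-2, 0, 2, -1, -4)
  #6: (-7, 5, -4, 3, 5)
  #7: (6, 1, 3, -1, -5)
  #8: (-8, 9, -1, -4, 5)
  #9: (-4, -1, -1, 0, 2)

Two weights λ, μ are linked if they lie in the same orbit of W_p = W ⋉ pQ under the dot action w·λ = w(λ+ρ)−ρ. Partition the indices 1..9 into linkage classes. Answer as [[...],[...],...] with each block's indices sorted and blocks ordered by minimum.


Root system A_5: the 5×5 matrix C matches after relabeling.

λ_j+ρ reflected into Ā_7 (⟨·,θ^∨⟩≤7); 5-tuples as given:

    λ_1+ρ ↦ (1, 0, 0, 0, 4)
    λ_2+ρ ↦ (1, 0, 0, 0, 4)
    λ_3+ρ ↦ (1, 0, 0, 0, 4)
    λ_4+ρ ↦ (3, 0, 0, 1, 0)
    λ_5+ρ ↦ (3, 0, 0, 1, 0)
    λ_6+ρ ↦ (3, 0, 0, 1, 0)
    λ_7+ρ ↦ (1, 0, 0, 0, 4)
    λ_8+ρ ↦ (3, 0, 0, 1, 0)
    λ_9+ρ ↦ (3, 0, 0, 1, 0)

The 9 indices split into 2 linkage classes (same alcove rep ⇔ same W_7-dot-orbit):

[[1, 2, 3, 7], [4, 5, 6, 8, 9]]


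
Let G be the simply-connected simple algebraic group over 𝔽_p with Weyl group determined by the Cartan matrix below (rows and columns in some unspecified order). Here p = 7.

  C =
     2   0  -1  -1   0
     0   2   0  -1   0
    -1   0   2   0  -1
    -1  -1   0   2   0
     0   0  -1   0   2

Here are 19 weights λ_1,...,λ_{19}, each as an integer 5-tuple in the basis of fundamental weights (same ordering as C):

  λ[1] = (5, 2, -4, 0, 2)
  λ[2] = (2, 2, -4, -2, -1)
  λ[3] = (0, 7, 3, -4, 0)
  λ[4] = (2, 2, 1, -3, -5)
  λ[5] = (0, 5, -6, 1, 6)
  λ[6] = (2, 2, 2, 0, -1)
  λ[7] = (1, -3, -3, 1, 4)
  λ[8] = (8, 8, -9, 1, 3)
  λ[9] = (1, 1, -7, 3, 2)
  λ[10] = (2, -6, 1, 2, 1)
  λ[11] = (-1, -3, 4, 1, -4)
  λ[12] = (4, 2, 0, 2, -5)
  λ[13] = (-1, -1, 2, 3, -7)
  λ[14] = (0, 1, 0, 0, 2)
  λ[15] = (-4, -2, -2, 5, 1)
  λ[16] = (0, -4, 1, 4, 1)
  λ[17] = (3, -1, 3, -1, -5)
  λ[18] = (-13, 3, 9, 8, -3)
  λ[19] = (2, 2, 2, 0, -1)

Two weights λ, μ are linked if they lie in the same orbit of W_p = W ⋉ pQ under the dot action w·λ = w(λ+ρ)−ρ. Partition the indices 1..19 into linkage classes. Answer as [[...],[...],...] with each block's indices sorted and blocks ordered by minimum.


Root system A_5: the 5×5 matrix C matches after relabeling.

Each λ_j+ρ reduced to Ā_7; 5-tuples below use C's row order:

  1: (3, 0, 0, 1, 3)
  2: (0, 2, 1, 0, 2)
  3: (1, 1, 1, 1, 2)
  4: (1, 1, 1, 1, 2)
  5: (1, 0, 1, 2, 1)
  6: (3, 0, 0, 1, 3)
  7: (0, 2, 2, 0, 3)
  8: (1, 0, 1, 2, 1)
  9: (3, 1, 1, 0, 1)
  10: (1, 0, 1, 2, 1)
  11: (0, 2, 2, 0, 3)
  12: (1, 1, 1, 1, 2)
  13: (3, 0, 0, 1, 3)
  14: (1, 1, 1, 1, 2)
  15: (1, 1, 1, 1, 2)
  16: (1, 0, 1, 2, 1)
  17: (3, 0, 0, 1, 3)
  18: (1, 0, 1, 2, 1)
  19: (3, 0, 0, 1, 3)

Linkage partition of the 19 weights (6 classes, p=7):

[[1, 6, 13, 17, 19], [2], [3, 4, 12, 14, 15], [5, 8, 10, 16, 18], [7, 11], [9]]


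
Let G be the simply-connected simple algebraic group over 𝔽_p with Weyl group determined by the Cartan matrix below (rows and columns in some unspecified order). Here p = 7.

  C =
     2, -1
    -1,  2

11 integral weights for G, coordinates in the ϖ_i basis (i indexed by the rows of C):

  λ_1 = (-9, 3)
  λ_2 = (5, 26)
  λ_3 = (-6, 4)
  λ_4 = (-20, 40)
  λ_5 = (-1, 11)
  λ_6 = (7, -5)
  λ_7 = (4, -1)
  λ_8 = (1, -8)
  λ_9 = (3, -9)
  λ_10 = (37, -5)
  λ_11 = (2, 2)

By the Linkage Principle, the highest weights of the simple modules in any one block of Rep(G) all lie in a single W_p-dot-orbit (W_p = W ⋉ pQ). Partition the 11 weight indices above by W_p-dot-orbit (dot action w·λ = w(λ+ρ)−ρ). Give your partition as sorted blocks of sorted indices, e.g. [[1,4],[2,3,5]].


C ↔ A_2 under row/col permutation; |W(A_2)| = 6.

Ā_7 reps of the 11 weights (A_2, coords as presented):

    λ_1+ρ ↦ (3, 3)
    λ_2+ρ ↦ (1, 1)
    λ_3+ρ ↦ (5, 0)
    λ_4+ρ ↦ (1, 1)
    λ_5+ρ ↦ (5, 2)
    λ_6+ρ ↦ (3, 3)
    λ_7+ρ ↦ (5, 0)
    λ_8+ρ ↦ (5, 2)
    λ_9+ρ ↦ (3, 3)
    λ_10+ρ ↦ (3, 3)
    λ_11+ρ ↦ (3, 3)

Partition of {1..11} into 4 W_7-dot-orbits:

[[1, 6, 9, 10, 11], [2, 4], [3, 7], [5, 8]]


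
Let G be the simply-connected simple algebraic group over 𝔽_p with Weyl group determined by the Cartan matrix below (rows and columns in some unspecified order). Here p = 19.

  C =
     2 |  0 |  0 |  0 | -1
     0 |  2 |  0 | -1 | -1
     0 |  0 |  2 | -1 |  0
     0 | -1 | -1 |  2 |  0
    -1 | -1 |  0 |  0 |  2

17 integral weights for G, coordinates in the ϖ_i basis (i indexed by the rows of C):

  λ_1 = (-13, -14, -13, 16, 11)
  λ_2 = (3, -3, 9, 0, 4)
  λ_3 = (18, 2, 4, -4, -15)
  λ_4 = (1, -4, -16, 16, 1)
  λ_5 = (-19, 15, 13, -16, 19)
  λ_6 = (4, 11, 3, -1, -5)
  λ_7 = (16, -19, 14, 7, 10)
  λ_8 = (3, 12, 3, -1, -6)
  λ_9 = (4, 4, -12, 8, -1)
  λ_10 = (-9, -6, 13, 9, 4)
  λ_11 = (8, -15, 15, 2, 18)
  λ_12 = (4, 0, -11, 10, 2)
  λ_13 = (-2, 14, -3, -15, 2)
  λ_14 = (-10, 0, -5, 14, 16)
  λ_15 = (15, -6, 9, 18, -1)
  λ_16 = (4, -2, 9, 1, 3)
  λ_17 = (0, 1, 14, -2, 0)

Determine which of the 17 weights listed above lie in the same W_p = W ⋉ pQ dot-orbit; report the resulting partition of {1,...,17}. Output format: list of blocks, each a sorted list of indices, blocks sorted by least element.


Type A_5, rank 5, |W|=720; reorder rows/cols to standard.

Alcove-folded reps (p=19, 17 weights, presented ϖ-order):

  [1] (1, 8, 4, 0, 4) · [2] (4, 1, 9, 1, 3) · [3] (5, 3, 9, 2, 0) · [4] (1, 1, 14, 1, 1) · [5] (1, 1, 14, 1, 1) · [6] (1, 8, 4, 0, 4) · [7] (4, 1, 9, 1, 3) · [8] (1, 8, 4, 0, 4) · [9] (5, 3, 9, 2, 0) · [10] (5, 3, 9, 2, 0) · [11] (5, 3, 9, 2, 0) · [12] (4, 1, 9, 1, 3) · [13] (1, 1, 14, 1, 1) · [14] (4, 1, 9, 1, 3) · [15] (5, 3, 9, 2, 0) · [16] (4, 1, 9, 1, 3) · [17] (1, 1, 14, 1, 1)

4 distinct reps among the 17 weights ⇒ 4 W_19-linkage classes:

[[1, 6, 8], [2, 7, 12, 14, 16], [3, 9, 10, 11, 15], [4, 5, 13, 17]]


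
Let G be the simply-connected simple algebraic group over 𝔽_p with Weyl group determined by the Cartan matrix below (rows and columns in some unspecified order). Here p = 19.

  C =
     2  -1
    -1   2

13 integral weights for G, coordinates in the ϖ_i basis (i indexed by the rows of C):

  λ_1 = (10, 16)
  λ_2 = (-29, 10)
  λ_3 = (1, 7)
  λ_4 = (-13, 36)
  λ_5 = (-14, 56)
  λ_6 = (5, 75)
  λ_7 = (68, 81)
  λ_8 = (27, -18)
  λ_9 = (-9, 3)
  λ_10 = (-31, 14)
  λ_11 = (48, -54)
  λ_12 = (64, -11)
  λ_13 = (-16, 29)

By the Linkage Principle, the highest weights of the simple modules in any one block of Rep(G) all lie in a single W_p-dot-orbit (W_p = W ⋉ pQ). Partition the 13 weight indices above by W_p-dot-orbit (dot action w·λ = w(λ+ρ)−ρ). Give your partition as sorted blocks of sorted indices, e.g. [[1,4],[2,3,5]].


Cartan matrix: type A_2 (|W|=6); un-permuting the 2 rows.

Folding the 13 weights λ_j+ρ into Ā_19 (reps in the given 2-coord order):

  [1] (2, 8)
  [2] (2, 8)
  [3] (2, 8)
  [4] (6, 1)
  [5] (0, 13)
  [6] (0, 13)
  [7] (6, 1)
  [8] (2, 8)
  [9] (4, 4)
  [10] (4, 4)
  [11] (4, 4)
  [12] (2, 8)
  [13] (4, 4)

4 distinct reps among the 13 weights ⇒ 4 W_19-linkage classes:

[[1, 2, 3, 8, 12], [4, 7], [5, 6], [9, 10, 11, 13]]


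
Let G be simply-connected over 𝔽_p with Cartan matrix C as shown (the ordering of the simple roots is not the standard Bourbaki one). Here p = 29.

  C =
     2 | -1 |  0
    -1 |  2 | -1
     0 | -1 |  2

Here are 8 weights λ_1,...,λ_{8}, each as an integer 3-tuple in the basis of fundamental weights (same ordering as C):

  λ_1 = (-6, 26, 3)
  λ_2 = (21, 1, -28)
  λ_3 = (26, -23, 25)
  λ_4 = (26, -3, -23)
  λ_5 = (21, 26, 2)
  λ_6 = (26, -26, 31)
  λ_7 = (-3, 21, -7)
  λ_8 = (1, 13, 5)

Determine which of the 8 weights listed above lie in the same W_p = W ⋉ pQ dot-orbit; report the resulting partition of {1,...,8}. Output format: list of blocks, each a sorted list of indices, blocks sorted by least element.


Cartan matrix: type A_3 (|W|=24); un-permuting the 3 rows.

W_29-reps of the 8 weights in Ā_29 (same 3-coord order as C):

  [1] (3, 22, 2) · [2] (3, 22, 2) · [3] (3, 22, 2) · [4] (3, 22, 2) · [5] (1, 6, 20) · [6] (3, 22, 2) · [7] (2, 14, 6) · [8] (2, 14, 6)

The 8 indices split into 3 linkage classes (same alcove rep ⇔ same W_29-dot-orbit):

[[1, 2, 3, 4, 6], [5], [7, 8]]


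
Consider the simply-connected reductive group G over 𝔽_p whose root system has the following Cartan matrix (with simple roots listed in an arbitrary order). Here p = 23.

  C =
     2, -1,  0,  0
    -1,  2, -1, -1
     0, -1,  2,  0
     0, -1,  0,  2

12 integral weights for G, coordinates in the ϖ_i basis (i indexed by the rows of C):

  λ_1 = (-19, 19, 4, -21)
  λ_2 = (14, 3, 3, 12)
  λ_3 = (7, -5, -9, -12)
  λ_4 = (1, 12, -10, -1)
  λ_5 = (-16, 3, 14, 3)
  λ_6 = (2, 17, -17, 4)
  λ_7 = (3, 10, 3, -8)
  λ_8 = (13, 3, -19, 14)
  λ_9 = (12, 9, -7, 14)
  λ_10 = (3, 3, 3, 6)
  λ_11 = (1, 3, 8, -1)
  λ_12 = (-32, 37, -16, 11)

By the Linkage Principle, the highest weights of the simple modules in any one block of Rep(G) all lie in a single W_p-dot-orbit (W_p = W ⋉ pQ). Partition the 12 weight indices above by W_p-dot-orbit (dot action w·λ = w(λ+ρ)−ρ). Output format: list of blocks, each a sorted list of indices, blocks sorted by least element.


Dynkin diagram of C (from the 6 off-diagonal −1 entries): D_4.

Ā_23 reps of the 12 weights (D_4, coords as presented):

  1: (0, 3, 13, 2)
  2: (2, 4, 9, 0)
  3: (4, 4, 4, 7)
  4: (2, 4, 9, 0)
  5: (4, 4, 4, 7)
  6: (0, 3, 13, 2)
  7: (4, 4, 4, 7)
  8: (0, 4, 4, 1)
  9: (2, 4, 9, 0)
  10: (4, 4, 4, 7)
  11: (2, 4, 9, 0)
  12: (4, 4, 4, 7)

Partition of {1..12} into 4 W_23-dot-orbits:

[[1, 6], [2, 4, 9, 11], [3, 5, 7, 10, 12], [8]]


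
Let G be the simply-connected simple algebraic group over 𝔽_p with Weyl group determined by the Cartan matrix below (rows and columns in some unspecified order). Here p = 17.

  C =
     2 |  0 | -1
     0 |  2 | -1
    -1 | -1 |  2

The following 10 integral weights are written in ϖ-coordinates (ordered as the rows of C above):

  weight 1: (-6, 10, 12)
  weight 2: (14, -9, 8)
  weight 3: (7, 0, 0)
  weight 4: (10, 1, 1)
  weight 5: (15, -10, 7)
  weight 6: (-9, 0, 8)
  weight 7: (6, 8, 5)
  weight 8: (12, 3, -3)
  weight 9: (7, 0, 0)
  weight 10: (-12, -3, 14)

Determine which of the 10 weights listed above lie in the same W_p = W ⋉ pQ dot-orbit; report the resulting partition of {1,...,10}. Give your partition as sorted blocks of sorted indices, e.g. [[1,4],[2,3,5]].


Dynkin diagram of C (from the 4 off-diagonal −1 entries): A_3.

Folding the 10 weights λ_j+ρ into Ā_17 (reps in the given 3-coord order):

  1: (2, 4, 6);  2: (8, 1, 1);  3: (8, 1, 1);  4: (11, 2, 2);  5: (8, 1, 1);  6: (8, 1, 1);  7: (2, 4, 6);  8: (11, 2, 2);  9: (8, 1, 1);  10: (11, 2, 2)

The 10 indices split into 3 linkage classes (same alcove rep ⇔ same W_17-dot-orbit):

[[1, 7], [2, 3, 5, 6, 9], [4, 8, 10]]


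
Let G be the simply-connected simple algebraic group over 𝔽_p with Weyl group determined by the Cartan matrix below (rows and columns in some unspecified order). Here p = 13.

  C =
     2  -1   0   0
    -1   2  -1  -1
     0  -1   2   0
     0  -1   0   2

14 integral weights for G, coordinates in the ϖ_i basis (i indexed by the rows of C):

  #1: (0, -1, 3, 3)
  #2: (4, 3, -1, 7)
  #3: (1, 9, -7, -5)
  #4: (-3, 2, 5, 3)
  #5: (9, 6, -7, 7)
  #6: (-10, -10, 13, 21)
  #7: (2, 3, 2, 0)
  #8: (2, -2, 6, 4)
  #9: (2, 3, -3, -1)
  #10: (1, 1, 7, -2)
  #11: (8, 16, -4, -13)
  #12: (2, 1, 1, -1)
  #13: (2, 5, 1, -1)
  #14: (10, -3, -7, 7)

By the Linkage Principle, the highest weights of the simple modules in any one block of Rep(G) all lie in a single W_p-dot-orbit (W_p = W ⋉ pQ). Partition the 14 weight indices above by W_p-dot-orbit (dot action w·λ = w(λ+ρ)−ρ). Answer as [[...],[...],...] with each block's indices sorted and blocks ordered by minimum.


Root system D_4: the 4×4 matrix C matches after relabeling.

W_13-reps of the 14 weights in Ā_13 (same 4-coord order as C):

  [1] (1, 0, 4, 4) · [2] (1, 0, 4, 4) · [3] (2, 0, 6, 4) · [4] (2, 0, 6, 4) · [5] (2, 0, 6, 4) · [6] (1, 0, 4, 4) · [7] (3, 2, 3, 1) · [8] (2, 0, 6, 4) · [9] (3, 2, 2, 0) · [10] (2, 1, 8, 1) · [11] (2, 1, 8, 1) · [12] (3, 2, 2, 0) · [13] (3, 2, 2, 0) · [14] (3, 2, 2, 0)

Linkage partition of the 14 weights (5 classes, p=13):

[[1, 2, 6], [3, 4, 5, 8], [7], [9, 12, 13, 14], [10, 11]]


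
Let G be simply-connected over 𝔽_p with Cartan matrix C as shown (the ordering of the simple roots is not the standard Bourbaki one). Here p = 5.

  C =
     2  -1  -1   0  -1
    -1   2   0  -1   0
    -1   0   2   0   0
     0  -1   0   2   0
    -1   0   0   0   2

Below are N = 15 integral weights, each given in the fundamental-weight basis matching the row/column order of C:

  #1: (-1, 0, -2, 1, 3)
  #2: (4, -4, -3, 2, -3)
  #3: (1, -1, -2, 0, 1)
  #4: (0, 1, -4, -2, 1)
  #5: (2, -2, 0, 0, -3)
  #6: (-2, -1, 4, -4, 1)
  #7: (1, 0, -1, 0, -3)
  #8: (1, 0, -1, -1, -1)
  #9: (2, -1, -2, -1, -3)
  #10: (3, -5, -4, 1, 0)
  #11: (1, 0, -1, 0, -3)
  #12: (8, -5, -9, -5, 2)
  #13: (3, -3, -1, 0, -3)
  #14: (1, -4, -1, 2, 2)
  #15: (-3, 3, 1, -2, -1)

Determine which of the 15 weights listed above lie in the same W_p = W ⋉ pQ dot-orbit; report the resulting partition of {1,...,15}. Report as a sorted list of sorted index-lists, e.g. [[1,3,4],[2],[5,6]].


Cartan matrix: type D_5 (|W|=1920); un-permuting the 5 rows.

Alcove-folded reps (p=5, 15 weights, presented ϖ-order):

  λ_1+ρ ↦ (0, 1, 1, 0, 2) · λ_2+ρ ↦ (2, 0, 0, 0, 0) · λ_3+ρ ↦ (0, 1, 1, 0, 2) · λ_4+ρ ↦ (1, 1, 1, 0, 0) · λ_5+ρ ↦ (0, 1, 1, 0, 2) · λ_6+ρ ↦ (0, 1, 1, 0, 2) · λ_7+ρ ↦ (0, 1, 0, 1, 2) · λ_8+ρ ↦ (2, 0, 0, 0, 0) · λ_9+ρ ↦ (0, 0, 1, 0, 2) · λ_10+ρ ↦ (0, 1, 0, 1, 2) · λ_11+ρ ↦ (0, 1, 0, 1, 2) · λ_12+ρ ↦ (0, 1, 1, 0, 2) · λ_13+ρ ↦ (0, 1, 0, 1, 2) · λ_14+ρ ↦ (0, 0, 1, 0, 2) · λ_15+ρ ↦ (0, 1, 0, 1, 2)

5 distinct reps among the 15 weights ⇒ 5 W_5-linkage classes:

[[1, 3, 5, 6, 12], [2, 8], [4], [7, 10, 11, 13, 15], [9, 14]]


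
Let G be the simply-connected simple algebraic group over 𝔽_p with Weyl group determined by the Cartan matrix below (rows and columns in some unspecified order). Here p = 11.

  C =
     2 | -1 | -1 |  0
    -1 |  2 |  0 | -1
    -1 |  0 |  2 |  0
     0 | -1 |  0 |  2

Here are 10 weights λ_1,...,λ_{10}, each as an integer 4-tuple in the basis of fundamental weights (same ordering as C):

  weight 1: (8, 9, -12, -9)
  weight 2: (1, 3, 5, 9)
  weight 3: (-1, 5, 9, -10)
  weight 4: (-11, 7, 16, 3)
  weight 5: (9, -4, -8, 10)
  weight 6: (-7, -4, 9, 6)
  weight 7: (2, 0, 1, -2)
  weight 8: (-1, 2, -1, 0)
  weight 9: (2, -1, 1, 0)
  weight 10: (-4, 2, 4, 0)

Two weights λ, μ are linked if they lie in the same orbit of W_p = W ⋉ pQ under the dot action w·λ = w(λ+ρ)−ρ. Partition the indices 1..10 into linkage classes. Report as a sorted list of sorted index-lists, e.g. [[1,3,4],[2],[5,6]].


Cartan matrix: type A_4 (|W|=120); un-permuting the 4 rows.

W_11-reps of the 10 weights in Ā_11 (same 4-coord order as C):

  [1] (2, 0, 1, 0);  [2] (3, 0, 2, 1);  [3] (3, 0, 2, 1);  [4] (3, 4, 1, 2);  [5] (0, 3, 0, 1);  [6] (3, 4, 1, 2);  [7] (3, 0, 2, 1);  [8] (0, 3, 0, 1);  [9] (3, 0, 2, 1);  [10] (3, 0, 2, 1)

Grouping the 10 weights by Ā_11-representative: 4 linkage classes.

[[1], [2, 3, 7, 9, 10], [4, 6], [5, 8]]


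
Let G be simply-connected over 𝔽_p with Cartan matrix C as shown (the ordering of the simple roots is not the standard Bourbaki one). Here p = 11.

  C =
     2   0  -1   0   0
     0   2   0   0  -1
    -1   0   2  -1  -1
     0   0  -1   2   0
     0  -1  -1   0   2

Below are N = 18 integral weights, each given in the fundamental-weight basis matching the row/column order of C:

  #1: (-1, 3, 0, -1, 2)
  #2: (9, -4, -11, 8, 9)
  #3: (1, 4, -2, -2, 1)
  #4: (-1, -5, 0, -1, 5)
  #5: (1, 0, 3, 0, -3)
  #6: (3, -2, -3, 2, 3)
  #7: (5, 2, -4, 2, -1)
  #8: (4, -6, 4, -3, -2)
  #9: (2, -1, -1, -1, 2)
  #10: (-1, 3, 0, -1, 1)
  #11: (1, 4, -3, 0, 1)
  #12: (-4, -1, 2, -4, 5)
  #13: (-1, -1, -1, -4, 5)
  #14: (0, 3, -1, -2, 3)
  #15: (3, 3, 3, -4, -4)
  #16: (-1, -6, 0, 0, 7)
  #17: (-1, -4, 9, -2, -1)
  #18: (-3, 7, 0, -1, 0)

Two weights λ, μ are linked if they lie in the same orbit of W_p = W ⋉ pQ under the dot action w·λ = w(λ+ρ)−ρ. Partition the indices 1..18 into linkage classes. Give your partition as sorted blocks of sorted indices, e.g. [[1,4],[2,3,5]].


C ↔ D_5 under row/col permutation; |W(D_5)| = 1920.

W_11-reps of the 18 weights in Ā_11 (same 5-coord order as C):

  λ_1+ρ ↦ (0, 4, 1, 0, 2);  λ_2+ρ ↦ (0, 5, 1, 1, 0);  λ_3+ρ ↦ (0, 5, 1, 1, 0);  λ_4+ρ ↦ (0, 4, 1, 0, 2);  λ_5+ρ ↦ (2, 1, 2, 1, 1);  λ_6+ρ ↦ (2, 1, 2, 1, 1);  λ_7+ρ ↦ (3, 0, 0, 0, 3);  λ_8+ρ ↦ (2, 1, 2, 1, 1);  λ_9+ρ ↦ (3, 0, 0, 0, 3);  λ_10+ρ ↦ (0, 4, 1, 0, 2);  λ_11+ρ ↦ (0, 5, 1, 1, 0);  λ_12+ρ ↦ (0, 0, 3, 0, 2);  λ_13+ρ ↦ (3, 0, 0, 0, 3);  λ_14+ρ ↦ (0, 4, 1, 0, 2);  λ_15+ρ ↦ (2, 1, 2, 1, 1);  λ_16+ρ ↦ (0, 5, 1, 1, 0);  λ_17+ρ ↦ (0, 5, 1, 1, 0);  λ_18+ρ ↦ (1, 8, 0, 1, 0)

These 18 weights hit 6 W_11-dot-orbits; sizes (4, 5, 4, 3, 1, 1):

[[1, 4, 10, 14], [2, 3, 11, 16, 17], [5, 6, 8, 15], [7, 9, 13], [12], [18]]


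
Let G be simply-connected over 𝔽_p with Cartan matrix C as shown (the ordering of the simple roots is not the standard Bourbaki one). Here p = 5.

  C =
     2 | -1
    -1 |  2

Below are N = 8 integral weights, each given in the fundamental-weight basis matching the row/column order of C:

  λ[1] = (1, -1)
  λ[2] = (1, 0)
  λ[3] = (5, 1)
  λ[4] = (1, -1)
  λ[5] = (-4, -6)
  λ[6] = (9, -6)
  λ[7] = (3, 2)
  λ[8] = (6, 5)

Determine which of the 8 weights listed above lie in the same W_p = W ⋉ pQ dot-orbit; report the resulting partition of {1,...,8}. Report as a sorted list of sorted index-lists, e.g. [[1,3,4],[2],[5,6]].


Cartan matrix: type A_2 (|W|=6); un-permuting the 2 rows.

W_5-reps of the 8 weights in Ā_5 (same 2-coord order as C):

    λ_1+ρ ↦ (2, 0)
    λ_2+ρ ↦ (2, 1)
    λ_3+ρ ↦ (2, 1)
    λ_4+ρ ↦ (2, 0)
    λ_5+ρ ↦ (2, 0)
    λ_6+ρ ↦ (0, 0)
    λ_7+ρ ↦ (2, 1)
    λ_8+ρ ↦ (2, 1)

These 8 weights hit 3 W_5-dot-orbits; sizes (3, 4, 1):

[[1, 4, 5], [2, 3, 7, 8], [6]]


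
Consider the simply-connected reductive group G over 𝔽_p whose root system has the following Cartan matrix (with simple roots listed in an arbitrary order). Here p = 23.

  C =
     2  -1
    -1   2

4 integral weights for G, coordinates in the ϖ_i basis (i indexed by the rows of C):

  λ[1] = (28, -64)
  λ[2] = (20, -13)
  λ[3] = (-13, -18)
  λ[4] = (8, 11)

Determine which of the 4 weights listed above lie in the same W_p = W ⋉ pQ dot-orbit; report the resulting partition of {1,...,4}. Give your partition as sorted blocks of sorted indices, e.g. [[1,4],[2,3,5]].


C ↔ A_2 under row/col permutation; |W(A_2)| = 6.

W_23-reps of the 4 weights in Ā_23 (same 2-coord order as C):

  1: (11, 6);  2: (9, 12);  3: (11, 6);  4: (9, 12)

These 4 weights hit 2 W_23-dot-orbits; sizes (2, 2):

[[1, 3], [2, 4]]


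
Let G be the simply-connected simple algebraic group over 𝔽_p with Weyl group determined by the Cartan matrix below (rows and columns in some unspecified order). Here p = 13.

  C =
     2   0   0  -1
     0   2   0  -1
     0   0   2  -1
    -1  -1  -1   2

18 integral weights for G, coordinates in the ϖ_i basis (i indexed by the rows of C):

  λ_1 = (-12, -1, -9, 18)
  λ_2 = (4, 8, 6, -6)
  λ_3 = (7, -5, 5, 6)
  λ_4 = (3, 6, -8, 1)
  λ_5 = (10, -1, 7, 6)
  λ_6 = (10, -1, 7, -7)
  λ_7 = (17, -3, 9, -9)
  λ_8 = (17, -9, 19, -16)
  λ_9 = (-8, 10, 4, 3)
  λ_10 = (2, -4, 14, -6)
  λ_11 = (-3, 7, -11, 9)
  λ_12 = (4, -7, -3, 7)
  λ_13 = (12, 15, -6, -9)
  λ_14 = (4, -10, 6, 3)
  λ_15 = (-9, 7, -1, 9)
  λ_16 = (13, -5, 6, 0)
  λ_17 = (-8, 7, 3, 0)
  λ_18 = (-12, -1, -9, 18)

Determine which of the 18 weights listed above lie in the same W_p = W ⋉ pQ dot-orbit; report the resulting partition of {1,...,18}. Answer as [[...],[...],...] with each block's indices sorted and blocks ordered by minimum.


Dynkin diagram of C (from the 6 off-diagonal −1 entries): D_4.

Folding the 18 weights λ_j+ρ into Ā_13 (reps in the given 4-coord order):

  λ_1 → (5, 6, 2, 0)
  λ_2 → (0, 4, 2, 2)
  λ_3 → (0, 4, 2, 2)
  λ_4 → (1, 2, 2, 4)
  λ_5 → (5, 6, 2, 0)
  λ_6 → (5, 6, 2, 0)
  λ_7 → (3, 3, 5, 0)
  λ_8 → (3, 3, 5, 0)
  λ_9 → (0, 4, 2, 2)
  λ_10 → (3, 3, 5, 0)
  λ_11 → (3, 3, 5, 0)
  λ_12 → (5, 6, 2, 0)
  λ_13 → (3, 0, 5, 0)
  λ_14 → (0, 4, 2, 2)
  λ_15 → (3, 3, 5, 0)
  λ_16 → (4, 4, 1, 1)
  λ_17 → (1, 2, 2, 4)
  λ_18 → (5, 6, 2, 0)

6 distinct reps among the 18 weights ⇒ 6 W_13-linkage classes:

[[1, 5, 6, 12, 18], [2, 3, 9, 14], [4, 17], [7, 8, 10, 11, 15], [13], [16]]


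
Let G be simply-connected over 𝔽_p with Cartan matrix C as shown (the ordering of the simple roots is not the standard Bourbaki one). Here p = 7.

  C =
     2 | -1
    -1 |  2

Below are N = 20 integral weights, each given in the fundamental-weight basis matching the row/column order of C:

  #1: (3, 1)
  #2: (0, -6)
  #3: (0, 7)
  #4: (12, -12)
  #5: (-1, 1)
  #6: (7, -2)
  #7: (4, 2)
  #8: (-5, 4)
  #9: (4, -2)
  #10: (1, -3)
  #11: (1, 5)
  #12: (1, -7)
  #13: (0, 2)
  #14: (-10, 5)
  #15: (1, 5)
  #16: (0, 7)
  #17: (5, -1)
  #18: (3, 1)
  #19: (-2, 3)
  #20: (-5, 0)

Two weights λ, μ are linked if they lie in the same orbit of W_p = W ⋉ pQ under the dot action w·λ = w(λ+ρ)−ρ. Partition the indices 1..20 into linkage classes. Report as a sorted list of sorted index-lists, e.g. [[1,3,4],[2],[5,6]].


C ↔ A_2 under row/col permutation; |W(A_2)| = 6.

W_7-reps of the 20 weights in Ā_7 (same 2-coord order as C):

  [1] (4, 2) · [2] (4, 1) · [3] (1, 5) · [4] (4, 1) · [5] (0, 2) · [6] (6, 0) · [7] (4, 2) · [8] (4, 1) · [9] (4, 1) · [10] (0, 2) · [11] (1, 5) · [12] (4, 2) · [13] (1, 3) · [14] (4, 1) · [15] (1, 5) · [16] (1, 5) · [17] (6, 0) · [18] (4, 2) · [19] (1, 3) · [20] (1, 3)

Partition of {1..20} into 6 W_7-dot-orbits:

[[1, 7, 12, 18], [2, 4, 8, 9, 14], [3, 11, 15, 16], [5, 10], [6, 17], [13, 19, 20]]


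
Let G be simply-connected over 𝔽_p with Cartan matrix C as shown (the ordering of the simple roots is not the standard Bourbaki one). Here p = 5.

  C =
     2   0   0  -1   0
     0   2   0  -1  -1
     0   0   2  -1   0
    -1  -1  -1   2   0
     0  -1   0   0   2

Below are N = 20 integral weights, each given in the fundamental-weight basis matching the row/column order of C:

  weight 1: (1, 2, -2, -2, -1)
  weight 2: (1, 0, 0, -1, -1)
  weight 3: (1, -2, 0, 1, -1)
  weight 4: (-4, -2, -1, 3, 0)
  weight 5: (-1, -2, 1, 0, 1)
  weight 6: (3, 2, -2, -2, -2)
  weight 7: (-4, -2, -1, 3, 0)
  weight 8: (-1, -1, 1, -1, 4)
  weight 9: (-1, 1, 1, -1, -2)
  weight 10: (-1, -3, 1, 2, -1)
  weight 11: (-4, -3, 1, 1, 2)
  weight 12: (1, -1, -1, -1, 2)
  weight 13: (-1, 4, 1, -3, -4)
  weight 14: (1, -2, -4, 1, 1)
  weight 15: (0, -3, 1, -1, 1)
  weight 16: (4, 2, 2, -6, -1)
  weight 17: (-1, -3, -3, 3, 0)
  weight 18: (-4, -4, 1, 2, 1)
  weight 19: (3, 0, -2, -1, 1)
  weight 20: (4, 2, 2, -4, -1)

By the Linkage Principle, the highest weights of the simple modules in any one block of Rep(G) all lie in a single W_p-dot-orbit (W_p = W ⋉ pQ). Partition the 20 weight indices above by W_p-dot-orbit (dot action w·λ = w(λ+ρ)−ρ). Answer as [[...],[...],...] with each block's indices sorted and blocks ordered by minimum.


C ↔ D_5 under row/col permutation; |W(D_5)| = 1920.

λ_j+ρ reflected into Ā_5 (⟨·,θ^∨⟩≤5); 5-tuples as given:

  [1] (0, 1, 1, 1, 0);  [2] (2, 1, 1, 0, 0);  [3] (2, 1, 1, 0, 0);  [4] (3, 1, 0, 0, 0);  [5] (0, 1, 2, 0, 1);  [6] (2, 1, 1, 0, 0);  [7] (3, 1, 0, 0, 0);  [8] (2, 0, 0, 0, 3);  [9] (0, 1, 2, 0, 1);  [10] (0, 1, 2, 0, 1);  [11] (0, 1, 1, 1, 0);  [12] (2, 0, 0, 0, 3);  [13] (2, 0, 0, 0, 3);  [14] (0, 1, 1, 1, 0);  [15] (1, 0, 0, 1, 0);  [16] (0, 1, 2, 0, 1);  [17] (0, 1, 2, 0, 1);  [18] (0, 1, 1, 1, 0);  [19] (2, 1, 1, 0, 0);  [20] (2, 0, 0, 0, 3)

These 20 weights hit 6 W_5-dot-orbits; sizes (4, 4, 2, 5, 4, 1):

[[1, 11, 14, 18], [2, 3, 6, 19], [4, 7], [5, 9, 10, 16, 17], [8, 12, 13, 20], [15]]


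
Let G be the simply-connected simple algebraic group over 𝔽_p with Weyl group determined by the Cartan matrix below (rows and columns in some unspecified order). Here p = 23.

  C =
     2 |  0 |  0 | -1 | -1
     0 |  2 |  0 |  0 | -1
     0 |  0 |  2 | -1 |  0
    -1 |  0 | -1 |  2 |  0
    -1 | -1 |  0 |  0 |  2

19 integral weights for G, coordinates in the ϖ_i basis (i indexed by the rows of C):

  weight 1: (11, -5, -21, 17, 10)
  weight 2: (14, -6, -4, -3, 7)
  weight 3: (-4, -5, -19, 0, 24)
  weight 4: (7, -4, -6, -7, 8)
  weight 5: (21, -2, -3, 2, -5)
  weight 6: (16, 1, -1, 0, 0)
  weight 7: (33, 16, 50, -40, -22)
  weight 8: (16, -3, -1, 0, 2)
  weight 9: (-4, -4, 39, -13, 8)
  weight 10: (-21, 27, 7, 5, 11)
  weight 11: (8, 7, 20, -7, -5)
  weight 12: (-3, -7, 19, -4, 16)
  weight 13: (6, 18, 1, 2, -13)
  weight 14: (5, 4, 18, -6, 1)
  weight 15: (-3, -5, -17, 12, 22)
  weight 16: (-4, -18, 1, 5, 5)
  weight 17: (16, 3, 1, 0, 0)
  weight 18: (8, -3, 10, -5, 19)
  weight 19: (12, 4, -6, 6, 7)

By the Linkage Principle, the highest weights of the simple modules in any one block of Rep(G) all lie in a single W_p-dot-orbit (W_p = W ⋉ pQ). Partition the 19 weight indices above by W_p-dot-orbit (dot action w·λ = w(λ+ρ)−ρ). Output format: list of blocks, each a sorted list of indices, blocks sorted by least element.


Dynkin diagram of C (from the 8 off-diagonal −1 entries): A_5.

Ā_23 reps of the 19 weights (A_5, coords as presented):

  [1] (3, 7, 0, 2, 7)
  [2] (10, 5, 2, 3, 3)
  [3] (17, 2, 0, 1, 1)
  [4] (3, 3, 6, 2, 3)
  [5] (17, 2, 0, 1, 1)
  [6] (17, 2, 0, 1, 1)
  [7] (3, 7, 0, 2, 7)
  [8] (17, 2, 0, 1, 1)
  [9] (3, 3, 6, 2, 3)
  [10] (3, 3, 6, 2, 3)
  [11] (1, 1, 10, 5, 2)
  [12] (3, 3, 6, 2, 3)
  [13] (3, 7, 0, 2, 7)
  [14] (1, 1, 10, 5, 2)
  [15] (3, 7, 0, 2, 7)
  [16] (3, 3, 6, 2, 3)
  [17] (17, 2, 0, 1, 1)
  [18] (3, 7, 0, 2, 7)
  [19] (10, 5, 2, 3, 3)

5 distinct reps among the 19 weights ⇒ 5 W_23-linkage classes:

[[1, 7, 13, 15, 18], [2, 19], [3, 5, 6, 8, 17], [4, 9, 10, 12, 16], [11, 14]]


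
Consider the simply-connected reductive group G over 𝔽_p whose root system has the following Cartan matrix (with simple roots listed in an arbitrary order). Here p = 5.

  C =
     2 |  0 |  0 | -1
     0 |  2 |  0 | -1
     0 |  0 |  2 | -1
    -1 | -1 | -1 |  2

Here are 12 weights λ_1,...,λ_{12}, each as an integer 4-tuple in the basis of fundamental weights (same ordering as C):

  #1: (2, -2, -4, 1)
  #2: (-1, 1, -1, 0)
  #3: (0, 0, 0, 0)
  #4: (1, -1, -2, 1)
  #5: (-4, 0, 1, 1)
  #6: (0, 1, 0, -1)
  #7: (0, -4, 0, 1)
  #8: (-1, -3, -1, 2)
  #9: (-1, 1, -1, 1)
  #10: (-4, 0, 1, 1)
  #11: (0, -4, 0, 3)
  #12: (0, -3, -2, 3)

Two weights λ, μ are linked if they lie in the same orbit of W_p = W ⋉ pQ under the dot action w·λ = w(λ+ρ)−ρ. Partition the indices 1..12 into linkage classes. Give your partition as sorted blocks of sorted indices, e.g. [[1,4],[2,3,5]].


C ↔ D_4 under row/col permutation; |W(D_4)| = 192.

Each λ_j+ρ reduced to Ā_5; 4-tuples below use C's row order:

  1: (1, 1, 1, 1) · 2: (0, 2, 0, 1) · 3: (1, 1, 1, 1) · 4: (2, 0, 1, 1) · 5: (2, 0, 1, 1) · 6: (1, 2, 1, 0) · 7: (0, 2, 0, 1) · 8: (0, 2, 0, 1) · 9: (0, 2, 0, 1) · 10: (2, 0, 1, 1) · 11: (0, 2, 0, 1) · 12: (1, 2, 1, 0)

Partition of {1..12} into 4 W_5-dot-orbits:

[[1, 3], [2, 7, 8, 9, 11], [4, 5, 10], [6, 12]]


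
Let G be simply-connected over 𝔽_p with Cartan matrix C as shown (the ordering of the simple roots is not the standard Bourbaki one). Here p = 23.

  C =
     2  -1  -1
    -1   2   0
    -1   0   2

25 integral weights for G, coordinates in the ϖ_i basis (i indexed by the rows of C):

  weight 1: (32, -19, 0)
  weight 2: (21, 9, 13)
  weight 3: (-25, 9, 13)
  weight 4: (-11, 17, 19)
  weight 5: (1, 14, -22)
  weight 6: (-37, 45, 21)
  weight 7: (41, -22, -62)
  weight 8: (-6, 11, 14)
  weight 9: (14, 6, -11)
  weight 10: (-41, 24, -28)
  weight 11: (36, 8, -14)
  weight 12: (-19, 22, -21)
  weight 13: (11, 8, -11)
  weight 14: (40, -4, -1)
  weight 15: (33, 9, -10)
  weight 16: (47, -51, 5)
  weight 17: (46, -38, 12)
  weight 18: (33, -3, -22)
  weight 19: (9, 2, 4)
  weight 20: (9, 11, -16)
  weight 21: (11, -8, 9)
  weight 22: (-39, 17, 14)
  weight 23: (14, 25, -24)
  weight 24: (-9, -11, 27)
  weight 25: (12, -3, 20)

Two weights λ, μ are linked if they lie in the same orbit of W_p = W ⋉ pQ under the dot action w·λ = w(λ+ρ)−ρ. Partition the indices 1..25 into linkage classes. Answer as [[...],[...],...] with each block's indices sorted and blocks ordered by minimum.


C ↔ A_3 under row/col permutation; |W(A_3)| = 24.

λ_j+ρ reflected into Ā_23 (⟨·,θ^∨⟩≤23); 3-tuples as given:

  λ_1+ρ ↦ (5, 7, 10)
  λ_2+ρ ↦ (0, 13, 9)
  λ_3+ρ ↦ (0, 13, 9)
  λ_4+ρ ↦ (10, 3, 5)
  λ_5+ρ ↦ (15, 4, 2)
  λ_6+ρ ↦ (0, 13, 9)
  λ_7+ρ ↦ (15, 4, 2)
  λ_8+ρ ↦ (5, 7, 10)
  λ_9+ρ ↦ (5, 7, 10)
  λ_10+ρ ↦ (15, 4, 2)
  λ_11+ρ ↦ (0, 13, 9)
  λ_12+ρ ↦ (5, 0, 3)
  λ_13+ρ ↦ (2, 9, 10)
  λ_14+ρ ↦ (5, 0, 3)
  λ_15+ρ ↦ (2, 9, 10)
  λ_16+ρ ↦ (15, 4, 2)
  λ_17+ρ ↦ (0, 13, 9)
  λ_18+ρ ↦ (2, 9, 10)
  λ_19+ρ ↦ (10, 3, 5)
  λ_20+ρ ↦ (5, 7, 10)
  λ_21+ρ ↦ (5, 7, 10)
  λ_22+ρ ↦ (5, 0, 3)
  λ_23+ρ ↦ (5, 0, 3)
  λ_24+ρ ↦ (10, 3, 5)
  λ_25+ρ ↦ (2, 9, 10)

Grouping the 25 weights by Ā_23-representative: 6 linkage classes.

[[1, 8, 9, 20, 21], [2, 3, 6, 11, 17], [4, 19, 24], [5, 7, 10, 16], [12, 14, 22, 23], [13, 15, 18, 25]]


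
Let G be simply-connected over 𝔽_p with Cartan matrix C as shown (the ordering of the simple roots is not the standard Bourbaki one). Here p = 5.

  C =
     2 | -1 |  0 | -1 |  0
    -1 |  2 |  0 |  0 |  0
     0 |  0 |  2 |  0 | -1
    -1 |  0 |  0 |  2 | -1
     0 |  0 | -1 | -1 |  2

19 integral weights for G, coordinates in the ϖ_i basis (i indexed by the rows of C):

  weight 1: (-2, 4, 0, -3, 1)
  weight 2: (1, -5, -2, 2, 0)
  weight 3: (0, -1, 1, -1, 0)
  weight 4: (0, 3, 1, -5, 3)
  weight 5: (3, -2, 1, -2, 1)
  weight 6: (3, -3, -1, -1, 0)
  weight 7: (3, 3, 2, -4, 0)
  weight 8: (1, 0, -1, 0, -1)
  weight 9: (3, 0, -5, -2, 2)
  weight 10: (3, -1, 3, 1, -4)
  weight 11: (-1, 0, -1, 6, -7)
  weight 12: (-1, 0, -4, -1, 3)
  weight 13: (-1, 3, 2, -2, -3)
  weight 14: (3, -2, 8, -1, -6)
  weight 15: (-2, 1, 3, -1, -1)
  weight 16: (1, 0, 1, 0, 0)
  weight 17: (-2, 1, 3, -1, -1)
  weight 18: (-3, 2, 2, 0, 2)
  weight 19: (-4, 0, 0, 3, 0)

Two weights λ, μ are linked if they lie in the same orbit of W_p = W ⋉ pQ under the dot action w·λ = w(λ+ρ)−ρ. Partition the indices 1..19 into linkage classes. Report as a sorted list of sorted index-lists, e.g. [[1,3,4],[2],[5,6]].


C ↔ A_5 under row/col permutation; |W(A_5)| = 720.

Ā_5 reps of the 19 weights (A_5, coords as presented):

    λ_1+ρ ↦ (2, 2, 0, 0, 1)
    λ_2+ρ ↦ (2, 1, 0, 1, 0)
    λ_3+ρ ↦ (1, 0, 2, 0, 1)
    λ_4+ρ ↦ (2, 1, 0, 1, 0)
    λ_5+ρ ↦ (1, 1, 0, 1, 1)
    λ_6+ρ ↦ (2, 2, 0, 0, 1)
    λ_7+ρ ↦ (1, 0, 2, 0, 1)
    λ_8+ρ ↦ (2, 1, 0, 1, 0)
    λ_9+ρ ↦ (1, 1, 0, 1, 1)
    λ_10+ρ ↦ (1, 1, 0, 1, 1)
    λ_11+ρ ↦ (1, 0, 2, 0, 1)
    λ_12+ρ ↦ (0, 1, 3, 0, 1)
    λ_13+ρ ↦ (2, 1, 0, 1, 0)
    λ_14+ρ ↦ (2, 1, 0, 1, 0)
    λ_15+ρ ↦ (0, 1, 3, 0, 1)
    λ_16+ρ ↦ (1, 1, 0, 1, 1)
    λ_17+ρ ↦ (0, 1, 3, 0, 1)
    λ_18+ρ ↦ (1, 1, 0, 0, 2)
    λ_19+ρ ↦ (1, 1, 0, 1, 1)

Grouping the 19 weights by Ā_5-representative: 6 linkage classes.

[[1, 6], [2, 4, 8, 13, 14], [3, 7, 11], [5, 9, 10, 16, 19], [12, 15, 17], [18]]


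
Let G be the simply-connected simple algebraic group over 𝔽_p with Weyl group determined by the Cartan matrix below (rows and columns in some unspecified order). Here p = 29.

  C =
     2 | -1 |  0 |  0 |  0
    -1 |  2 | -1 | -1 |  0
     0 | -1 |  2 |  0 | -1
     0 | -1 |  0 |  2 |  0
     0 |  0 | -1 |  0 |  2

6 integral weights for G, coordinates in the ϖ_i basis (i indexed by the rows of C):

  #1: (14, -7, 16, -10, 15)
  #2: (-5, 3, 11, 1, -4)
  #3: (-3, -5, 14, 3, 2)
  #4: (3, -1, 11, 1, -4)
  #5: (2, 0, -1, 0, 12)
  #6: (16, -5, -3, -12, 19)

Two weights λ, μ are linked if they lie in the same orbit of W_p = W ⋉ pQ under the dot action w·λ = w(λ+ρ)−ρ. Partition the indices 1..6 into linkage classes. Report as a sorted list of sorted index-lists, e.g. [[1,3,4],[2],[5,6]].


D_5 Cartan matrix, 5 simple roots permuted; ρ=(1,1,1,1,1).

λ_j+ρ reflected into Ā_29 (⟨·,θ^∨⟩≤29); 5-tuples as given:

    λ_1 → (4, 0, 9, 2, 3)
    λ_2 → (4, 0, 9, 2, 3)
    λ_3 → (4, 0, 9, 2, 3)
    λ_4 → (4, 0, 9, 2, 3)
    λ_5 → (3, 1, 0, 1, 13)
    λ_6 → (4, 0, 9, 2, 3)

These 6 weights hit 2 W_29-dot-orbits; sizes (5, 1):

[[1, 2, 3, 4, 6], [5]]


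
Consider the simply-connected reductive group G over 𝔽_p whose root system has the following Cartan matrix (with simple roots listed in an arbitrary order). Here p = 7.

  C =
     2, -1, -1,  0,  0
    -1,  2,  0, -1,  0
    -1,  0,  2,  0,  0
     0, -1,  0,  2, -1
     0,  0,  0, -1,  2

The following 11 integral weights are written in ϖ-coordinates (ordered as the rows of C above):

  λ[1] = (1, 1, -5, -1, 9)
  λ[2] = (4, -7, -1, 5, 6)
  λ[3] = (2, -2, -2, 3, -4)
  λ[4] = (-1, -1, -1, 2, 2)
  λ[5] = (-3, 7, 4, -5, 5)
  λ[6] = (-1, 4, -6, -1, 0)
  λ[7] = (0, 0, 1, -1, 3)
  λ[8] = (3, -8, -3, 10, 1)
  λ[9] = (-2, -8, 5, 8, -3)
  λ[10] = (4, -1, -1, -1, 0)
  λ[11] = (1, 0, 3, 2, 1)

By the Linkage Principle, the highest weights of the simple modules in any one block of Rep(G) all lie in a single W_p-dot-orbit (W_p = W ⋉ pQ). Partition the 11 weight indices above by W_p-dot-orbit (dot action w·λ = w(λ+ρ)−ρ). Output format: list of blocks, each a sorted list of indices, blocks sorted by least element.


Root system A_5: the 5×5 matrix C matches after relabeling.

W_7-reps of the 11 weights in Ā_7 (same 5-coord order as C):

  [1] (0, 0, 2, 3, 0) · [2] (5, 0, 0, 0, 1) · [3] (1, 1, 1, 0, 3) · [4] (0, 0, 0, 3, 3) · [5] (1, 1, 1, 0, 3) · [6] (5, 0, 0, 0, 1) · [7] (1, 1, 1, 0, 3) · [8] (1, 1, 1, 0, 3) · [9] (5, 0, 0, 0, 1) · [10] (5, 0, 0, 0, 1) · [11] (1, 1, 1, 0, 3)

Partition of {1..11} into 4 W_7-dot-orbits:

[[1], [2, 6, 9, 10], [3, 5, 7, 8, 11], [4]]


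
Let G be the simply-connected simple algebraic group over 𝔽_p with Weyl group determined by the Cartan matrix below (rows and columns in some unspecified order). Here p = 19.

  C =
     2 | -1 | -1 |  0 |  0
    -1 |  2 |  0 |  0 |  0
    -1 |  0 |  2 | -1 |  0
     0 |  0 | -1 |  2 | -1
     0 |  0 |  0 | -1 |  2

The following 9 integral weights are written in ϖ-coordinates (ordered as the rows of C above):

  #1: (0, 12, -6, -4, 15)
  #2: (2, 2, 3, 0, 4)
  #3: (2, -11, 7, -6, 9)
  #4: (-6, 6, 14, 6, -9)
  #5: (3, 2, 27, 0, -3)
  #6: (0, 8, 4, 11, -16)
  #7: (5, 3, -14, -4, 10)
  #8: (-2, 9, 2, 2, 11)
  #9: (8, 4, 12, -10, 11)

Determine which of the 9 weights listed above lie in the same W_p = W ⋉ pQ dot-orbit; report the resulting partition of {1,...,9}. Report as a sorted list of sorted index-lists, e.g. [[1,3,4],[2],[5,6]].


Dynkin diagram of C (from the 8 off-diagonal −1 entries): A_5.

Each λ_j+ρ reduced to Ā_19; 5-tuples below use C's row order:

  1: (3, 3, 4, 1, 5);  2: (3, 3, 4, 1, 5);  3: (3, 3, 4, 1, 5);  4: (2, 3, 9, 1, 2);  5: (1, 1, 2, 3, 4);  6: (1, 1, 2, 3, 4);  7: (3, 3, 4, 1, 5);  8: (1, 1, 2, 3, 4);  9: (3, 3, 4, 1, 5)

Partition of {1..9} into 3 W_19-dot-orbits:

[[1, 2, 3, 7, 9], [4], [5, 6, 8]]


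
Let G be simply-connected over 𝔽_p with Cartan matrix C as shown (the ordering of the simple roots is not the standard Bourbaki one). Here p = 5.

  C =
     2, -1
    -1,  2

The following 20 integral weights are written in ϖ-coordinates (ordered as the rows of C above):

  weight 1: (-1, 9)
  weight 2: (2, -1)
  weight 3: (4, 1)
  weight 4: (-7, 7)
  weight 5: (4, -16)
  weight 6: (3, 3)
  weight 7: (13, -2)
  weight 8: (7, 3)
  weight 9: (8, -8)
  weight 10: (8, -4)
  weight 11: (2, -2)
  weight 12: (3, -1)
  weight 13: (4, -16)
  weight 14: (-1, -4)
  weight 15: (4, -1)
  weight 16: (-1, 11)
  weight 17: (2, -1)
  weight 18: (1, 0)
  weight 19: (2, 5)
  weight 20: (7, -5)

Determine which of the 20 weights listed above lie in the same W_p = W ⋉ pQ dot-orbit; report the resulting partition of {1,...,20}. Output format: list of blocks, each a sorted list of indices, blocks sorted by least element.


Type A_2, rank 2, |W|=6; reorder rows/cols to standard.

λ_j+ρ reflected into Ā_5 (⟨·,θ^∨⟩≤5); 2-tuples as given:

  [1] (5, 0)
  [2] (3, 0)
  [3] (3, 0)
  [4] (2, 1)
  [5] (5, 0)
  [6] (1, 1)
  [7] (1, 1)
  [8] (2, 1)
  [9] (2, 1)
  [10] (1, 1)
  [11] (2, 1)
  [12] (4, 0)
  [13] (5, 0)
  [14] (3, 0)
  [15] (5, 0)
  [16] (3, 0)
  [17] (3, 0)
  [18] (2, 1)
  [19] (1, 1)
  [20] (1, 1)

These 20 weights hit 5 W_5-dot-orbits; sizes (4, 5, 5, 5, 1):

[[1, 5, 13, 15], [2, 3, 14, 16, 17], [4, 8, 9, 11, 18], [6, 7, 10, 19, 20], [12]]


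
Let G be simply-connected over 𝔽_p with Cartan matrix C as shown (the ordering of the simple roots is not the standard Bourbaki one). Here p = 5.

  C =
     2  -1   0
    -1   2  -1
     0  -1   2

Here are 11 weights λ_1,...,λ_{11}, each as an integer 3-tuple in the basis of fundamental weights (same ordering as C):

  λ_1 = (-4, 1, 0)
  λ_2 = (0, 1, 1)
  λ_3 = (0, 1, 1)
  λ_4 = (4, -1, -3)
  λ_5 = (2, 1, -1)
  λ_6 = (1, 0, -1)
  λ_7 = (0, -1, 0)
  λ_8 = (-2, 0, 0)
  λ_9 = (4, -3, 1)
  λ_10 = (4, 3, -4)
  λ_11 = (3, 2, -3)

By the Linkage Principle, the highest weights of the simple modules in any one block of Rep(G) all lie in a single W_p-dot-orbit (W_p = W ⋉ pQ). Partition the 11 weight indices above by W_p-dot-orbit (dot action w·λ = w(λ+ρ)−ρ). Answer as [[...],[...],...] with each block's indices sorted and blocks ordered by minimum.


Type A_3, rank 3, |W|=24; reorder rows/cols to standard.

Folding the 11 weights λ_j+ρ into Ā_5 (reps in the given 3-coord order):

    λ_1+ρ ↦ (2, 1, 0)
    λ_2+ρ ↦ (1, 2, 2)
    λ_3+ρ ↦ (1, 2, 2)
    λ_4+ρ ↦ (3, 2, 0)
    λ_5+ρ ↦ (3, 2, 0)
    λ_6+ρ ↦ (2, 1, 0)
    λ_7+ρ ↦ (1, 0, 1)
    λ_8+ρ ↦ (1, 0, 1)
    λ_9+ρ ↦ (3, 2, 0)
    λ_10+ρ ↦ (1, 0, 1)
    λ_11+ρ ↦ (2, 1, 0)

Linkage partition of the 11 weights (4 classes, p=5):

[[1, 6, 11], [2, 3], [4, 5, 9], [7, 8, 10]]
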